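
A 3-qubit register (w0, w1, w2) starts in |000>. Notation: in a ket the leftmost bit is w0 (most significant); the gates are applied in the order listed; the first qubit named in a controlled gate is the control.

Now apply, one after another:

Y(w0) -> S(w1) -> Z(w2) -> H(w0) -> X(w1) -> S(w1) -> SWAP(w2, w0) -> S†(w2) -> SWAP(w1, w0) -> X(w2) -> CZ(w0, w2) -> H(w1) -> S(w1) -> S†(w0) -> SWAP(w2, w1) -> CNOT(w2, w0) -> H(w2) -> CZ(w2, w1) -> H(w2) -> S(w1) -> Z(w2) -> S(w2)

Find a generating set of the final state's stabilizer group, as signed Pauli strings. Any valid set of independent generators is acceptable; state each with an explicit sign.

The final state is stabilized by the group generated by +XZX, +IXY, -ZZZ; other independent generating sets are equally valid.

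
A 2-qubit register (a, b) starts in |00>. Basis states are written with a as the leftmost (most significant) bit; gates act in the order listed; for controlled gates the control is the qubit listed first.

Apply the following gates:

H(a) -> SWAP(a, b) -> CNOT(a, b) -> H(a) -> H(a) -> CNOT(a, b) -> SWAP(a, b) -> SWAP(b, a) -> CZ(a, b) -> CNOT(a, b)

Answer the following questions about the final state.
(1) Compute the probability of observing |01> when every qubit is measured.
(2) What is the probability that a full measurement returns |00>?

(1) A full measurement returns |01> with probability 1/2. Key observation: the block from step 2 through step 7 cancels to the identity and can be dropped.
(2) Outcome |00> occurs with probability 1/2.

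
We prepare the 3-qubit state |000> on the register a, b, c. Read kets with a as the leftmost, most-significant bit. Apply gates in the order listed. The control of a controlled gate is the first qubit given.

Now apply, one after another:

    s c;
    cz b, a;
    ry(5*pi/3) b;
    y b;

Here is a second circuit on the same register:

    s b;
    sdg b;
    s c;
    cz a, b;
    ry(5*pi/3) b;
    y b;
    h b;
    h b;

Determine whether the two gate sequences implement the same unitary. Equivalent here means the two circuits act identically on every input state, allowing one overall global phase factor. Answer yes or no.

Yes — the two circuits implement the same unitary up to a global phase.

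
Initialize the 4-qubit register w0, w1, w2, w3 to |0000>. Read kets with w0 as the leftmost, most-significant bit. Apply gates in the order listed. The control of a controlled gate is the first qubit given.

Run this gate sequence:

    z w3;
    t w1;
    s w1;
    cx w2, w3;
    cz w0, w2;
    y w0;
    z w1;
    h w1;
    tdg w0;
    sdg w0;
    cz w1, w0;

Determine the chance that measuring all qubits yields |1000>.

The probability of measuring |1000> is 1/2.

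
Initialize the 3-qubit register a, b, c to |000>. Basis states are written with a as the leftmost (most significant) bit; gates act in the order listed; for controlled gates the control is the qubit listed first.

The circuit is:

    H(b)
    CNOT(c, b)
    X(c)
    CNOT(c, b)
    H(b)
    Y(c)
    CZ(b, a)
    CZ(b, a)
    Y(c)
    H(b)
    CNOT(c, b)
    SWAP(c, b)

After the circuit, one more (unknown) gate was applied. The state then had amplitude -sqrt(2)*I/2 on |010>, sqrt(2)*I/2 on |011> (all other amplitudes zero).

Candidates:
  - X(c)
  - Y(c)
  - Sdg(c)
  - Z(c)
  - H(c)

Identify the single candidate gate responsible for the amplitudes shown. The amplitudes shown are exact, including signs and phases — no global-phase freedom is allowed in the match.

It was Y(c) that produced the state shown. Key observation: steps 4-11 multiply out to the identity, so the circuit reduces to the remaining gates.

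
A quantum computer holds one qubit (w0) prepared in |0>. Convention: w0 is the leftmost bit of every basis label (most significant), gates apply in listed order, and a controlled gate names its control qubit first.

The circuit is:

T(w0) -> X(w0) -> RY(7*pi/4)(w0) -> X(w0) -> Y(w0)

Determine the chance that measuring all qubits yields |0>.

Outcome |0> occurs with probability 1/2 - sqrt(2)/4.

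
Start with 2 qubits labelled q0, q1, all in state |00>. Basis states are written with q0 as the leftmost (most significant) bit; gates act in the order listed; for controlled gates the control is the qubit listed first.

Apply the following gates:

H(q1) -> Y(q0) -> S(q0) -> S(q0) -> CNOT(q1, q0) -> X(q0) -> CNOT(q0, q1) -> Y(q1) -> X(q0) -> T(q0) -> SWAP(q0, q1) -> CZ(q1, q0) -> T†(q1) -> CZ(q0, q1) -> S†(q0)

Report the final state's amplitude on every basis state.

The resulting statevector has amplitude 0 on |00>, 0 on |01>, -sqrt(2)*I/2 on |10>, -sqrt(2)*I/2 on |11>.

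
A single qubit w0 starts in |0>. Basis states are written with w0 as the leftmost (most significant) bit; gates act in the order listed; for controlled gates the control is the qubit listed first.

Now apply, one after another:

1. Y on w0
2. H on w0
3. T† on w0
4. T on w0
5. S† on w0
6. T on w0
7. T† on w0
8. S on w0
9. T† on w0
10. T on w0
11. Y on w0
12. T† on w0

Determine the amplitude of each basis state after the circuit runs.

The final amplitudes are -sqrt(2)/2 on |0>, sqrt(2)*exp(3*I*pi/4)/2 on |1>.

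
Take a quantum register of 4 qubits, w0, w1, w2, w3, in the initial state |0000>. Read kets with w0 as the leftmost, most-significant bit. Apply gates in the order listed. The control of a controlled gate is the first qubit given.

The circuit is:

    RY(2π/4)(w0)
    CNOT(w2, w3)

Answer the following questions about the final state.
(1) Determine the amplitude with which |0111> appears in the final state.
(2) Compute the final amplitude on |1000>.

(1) The final state's coefficient on |0111> equals 0.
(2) The final state's coefficient on |1000> equals sqrt(2)/2.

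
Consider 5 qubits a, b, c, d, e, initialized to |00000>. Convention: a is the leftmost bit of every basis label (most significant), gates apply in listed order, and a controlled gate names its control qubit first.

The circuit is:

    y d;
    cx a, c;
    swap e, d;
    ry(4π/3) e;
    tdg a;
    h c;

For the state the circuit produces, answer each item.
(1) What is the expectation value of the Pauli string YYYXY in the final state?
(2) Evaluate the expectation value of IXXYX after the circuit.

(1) The expectation value of YYYXY is 0.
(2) In the final state, IXXYX has expectation 0.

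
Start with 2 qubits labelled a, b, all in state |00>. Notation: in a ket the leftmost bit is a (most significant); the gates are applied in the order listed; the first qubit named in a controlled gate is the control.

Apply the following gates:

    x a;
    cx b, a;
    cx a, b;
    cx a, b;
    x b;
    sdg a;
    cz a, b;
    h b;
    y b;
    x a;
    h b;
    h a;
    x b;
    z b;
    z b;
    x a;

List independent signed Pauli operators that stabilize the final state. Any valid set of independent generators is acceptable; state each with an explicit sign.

The final state is stabilized by the group generated by +XI, -IZ; other independent generating sets are equally valid.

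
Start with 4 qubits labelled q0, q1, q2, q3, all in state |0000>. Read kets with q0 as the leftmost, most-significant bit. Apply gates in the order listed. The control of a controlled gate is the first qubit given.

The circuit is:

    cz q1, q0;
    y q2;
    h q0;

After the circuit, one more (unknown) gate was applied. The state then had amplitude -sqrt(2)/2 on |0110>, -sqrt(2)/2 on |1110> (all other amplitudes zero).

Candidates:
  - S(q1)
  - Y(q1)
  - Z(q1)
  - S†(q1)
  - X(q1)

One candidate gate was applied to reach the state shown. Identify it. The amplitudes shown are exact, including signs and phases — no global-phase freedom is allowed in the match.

It was Y(q1) that produced the state shown.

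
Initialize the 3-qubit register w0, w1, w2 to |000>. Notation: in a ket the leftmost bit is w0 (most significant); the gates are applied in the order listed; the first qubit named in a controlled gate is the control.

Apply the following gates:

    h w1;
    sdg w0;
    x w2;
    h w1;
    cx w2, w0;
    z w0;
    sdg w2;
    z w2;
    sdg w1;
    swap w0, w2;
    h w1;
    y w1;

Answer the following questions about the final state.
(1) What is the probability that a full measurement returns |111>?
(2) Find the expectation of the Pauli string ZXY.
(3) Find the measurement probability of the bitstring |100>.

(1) A full measurement returns |111> with probability 1/2.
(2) The observable ZXY averages to 0.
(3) The probability of measuring |100> is 0.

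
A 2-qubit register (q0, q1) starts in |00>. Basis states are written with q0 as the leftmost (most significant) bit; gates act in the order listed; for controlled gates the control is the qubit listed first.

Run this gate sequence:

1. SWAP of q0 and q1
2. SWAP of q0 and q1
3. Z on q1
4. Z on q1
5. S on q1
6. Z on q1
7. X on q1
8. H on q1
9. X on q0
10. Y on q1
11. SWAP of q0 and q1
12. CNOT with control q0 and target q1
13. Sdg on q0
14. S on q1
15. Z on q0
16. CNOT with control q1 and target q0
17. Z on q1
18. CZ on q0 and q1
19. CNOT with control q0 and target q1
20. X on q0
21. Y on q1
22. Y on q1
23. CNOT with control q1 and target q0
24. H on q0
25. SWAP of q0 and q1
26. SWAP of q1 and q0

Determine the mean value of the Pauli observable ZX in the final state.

The expectation value of ZX is 1.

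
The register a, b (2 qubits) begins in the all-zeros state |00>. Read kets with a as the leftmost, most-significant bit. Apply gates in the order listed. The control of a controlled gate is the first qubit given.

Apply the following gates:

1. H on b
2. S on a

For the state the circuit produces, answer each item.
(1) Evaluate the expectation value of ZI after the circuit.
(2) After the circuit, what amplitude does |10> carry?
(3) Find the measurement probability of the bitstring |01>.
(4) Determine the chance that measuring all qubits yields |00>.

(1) The observable ZI averages to 1.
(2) The final state's coefficient on |10> equals 0.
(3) The probability of measuring |01> is 1/2.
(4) Outcome |00> occurs with probability 1/2.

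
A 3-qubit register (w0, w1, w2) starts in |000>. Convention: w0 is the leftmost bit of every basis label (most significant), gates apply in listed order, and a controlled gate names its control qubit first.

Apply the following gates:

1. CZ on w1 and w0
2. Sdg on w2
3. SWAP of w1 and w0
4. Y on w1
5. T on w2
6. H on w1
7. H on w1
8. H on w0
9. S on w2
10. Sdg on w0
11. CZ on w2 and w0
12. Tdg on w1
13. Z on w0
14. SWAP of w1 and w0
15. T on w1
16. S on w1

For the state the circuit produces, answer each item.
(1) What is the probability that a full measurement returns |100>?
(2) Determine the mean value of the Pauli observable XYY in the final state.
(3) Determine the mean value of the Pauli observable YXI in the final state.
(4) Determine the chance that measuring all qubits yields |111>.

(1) A full measurement returns |100> with probability 1/2.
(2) The expectation value of XYY is 0.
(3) The expectation value of YXI is 0.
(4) A full measurement returns |111> with probability 0.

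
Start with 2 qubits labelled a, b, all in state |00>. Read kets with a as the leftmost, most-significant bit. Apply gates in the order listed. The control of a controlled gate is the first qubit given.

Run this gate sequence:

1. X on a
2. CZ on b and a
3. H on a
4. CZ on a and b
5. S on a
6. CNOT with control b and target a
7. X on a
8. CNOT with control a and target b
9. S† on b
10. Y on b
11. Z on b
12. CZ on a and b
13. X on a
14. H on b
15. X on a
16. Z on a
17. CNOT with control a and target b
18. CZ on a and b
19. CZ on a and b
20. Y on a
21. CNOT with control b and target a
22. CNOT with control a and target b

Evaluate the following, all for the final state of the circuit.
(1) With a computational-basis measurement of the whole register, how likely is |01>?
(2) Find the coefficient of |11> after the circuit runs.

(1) The probability of measuring |01> is 1/4.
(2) |11> carries amplitude -I/2 in the final state.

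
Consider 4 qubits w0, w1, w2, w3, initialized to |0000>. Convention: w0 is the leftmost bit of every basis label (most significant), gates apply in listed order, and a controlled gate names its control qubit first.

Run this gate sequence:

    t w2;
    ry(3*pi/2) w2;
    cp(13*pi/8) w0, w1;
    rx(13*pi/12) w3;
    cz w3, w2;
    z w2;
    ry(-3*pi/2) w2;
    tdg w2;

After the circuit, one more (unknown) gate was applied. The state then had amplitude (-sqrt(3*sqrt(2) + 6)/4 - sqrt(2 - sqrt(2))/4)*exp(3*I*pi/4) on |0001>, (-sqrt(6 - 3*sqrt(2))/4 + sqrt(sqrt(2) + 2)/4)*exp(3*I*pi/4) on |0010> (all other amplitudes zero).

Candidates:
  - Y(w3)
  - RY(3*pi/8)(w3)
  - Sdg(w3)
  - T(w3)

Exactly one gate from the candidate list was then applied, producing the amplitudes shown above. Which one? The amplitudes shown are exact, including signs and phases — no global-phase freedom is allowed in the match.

The unique candidate consistent with the amplitudes is T(w3).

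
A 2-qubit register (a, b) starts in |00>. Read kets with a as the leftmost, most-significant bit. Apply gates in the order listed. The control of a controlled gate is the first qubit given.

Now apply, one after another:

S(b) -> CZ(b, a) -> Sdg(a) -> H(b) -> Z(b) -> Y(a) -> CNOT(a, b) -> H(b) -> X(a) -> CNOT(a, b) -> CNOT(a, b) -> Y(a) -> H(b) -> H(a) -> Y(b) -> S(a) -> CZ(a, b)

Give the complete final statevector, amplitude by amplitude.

After the circuit, the state carries amplitude I/2 on |00>, I/2 on |01>, 1/2 on |10>, -1/2 on |11>. Key observation: gates 10-11 undo each other exactly, leaving only the rest of the circuit to track.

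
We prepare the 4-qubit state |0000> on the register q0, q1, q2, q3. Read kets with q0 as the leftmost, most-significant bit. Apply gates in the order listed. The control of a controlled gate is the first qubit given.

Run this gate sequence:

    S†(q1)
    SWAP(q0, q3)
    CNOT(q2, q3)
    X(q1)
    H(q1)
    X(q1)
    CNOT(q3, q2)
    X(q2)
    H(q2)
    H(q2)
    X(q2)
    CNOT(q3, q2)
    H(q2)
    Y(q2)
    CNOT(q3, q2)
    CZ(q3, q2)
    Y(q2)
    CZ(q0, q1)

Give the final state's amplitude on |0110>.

The amplitude on |0110> is 1/2. Key observation: the block from step 7 through step 12 cancels to the identity and can be dropped.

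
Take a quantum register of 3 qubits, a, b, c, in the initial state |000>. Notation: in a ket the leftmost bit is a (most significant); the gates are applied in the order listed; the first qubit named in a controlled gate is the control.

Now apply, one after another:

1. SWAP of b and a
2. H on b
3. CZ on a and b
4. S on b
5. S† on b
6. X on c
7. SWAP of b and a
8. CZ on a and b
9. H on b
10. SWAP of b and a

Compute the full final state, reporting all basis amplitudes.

After the circuit, the state carries amplitude 0 on |000>, 1/2 on |001>, 0 on |010>, 1/2 on |011>, 0 on |100>, 1/2 on |101>, 0 on |110>, 1/2 on |111>.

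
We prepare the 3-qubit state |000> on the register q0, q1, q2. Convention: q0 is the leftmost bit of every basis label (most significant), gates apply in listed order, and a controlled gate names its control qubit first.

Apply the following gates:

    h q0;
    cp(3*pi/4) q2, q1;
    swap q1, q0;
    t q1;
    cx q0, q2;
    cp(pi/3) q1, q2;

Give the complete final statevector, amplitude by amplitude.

After the circuit, the state carries amplitude sqrt(2)/2 on |000>, sqrt(2)*exp(I*pi/4)/2 on |010>, and 0 on every other basis state.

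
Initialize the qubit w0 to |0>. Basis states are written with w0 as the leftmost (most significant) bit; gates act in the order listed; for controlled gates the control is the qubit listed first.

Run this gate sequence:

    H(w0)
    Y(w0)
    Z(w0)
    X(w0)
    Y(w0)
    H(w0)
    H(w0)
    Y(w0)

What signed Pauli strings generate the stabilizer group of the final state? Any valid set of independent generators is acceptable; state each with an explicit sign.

The final state is stabilized by the group generated by +X; other independent generating sets are equally valid. Key observation: the block from step 5 through step 8 cancels to the identity and can be dropped.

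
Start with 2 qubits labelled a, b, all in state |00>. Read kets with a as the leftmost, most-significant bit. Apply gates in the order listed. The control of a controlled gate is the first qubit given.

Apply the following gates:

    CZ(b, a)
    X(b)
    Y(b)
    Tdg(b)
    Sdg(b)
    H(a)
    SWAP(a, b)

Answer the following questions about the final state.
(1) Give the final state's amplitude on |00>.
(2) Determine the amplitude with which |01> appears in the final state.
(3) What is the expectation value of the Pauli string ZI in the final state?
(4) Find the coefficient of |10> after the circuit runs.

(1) The amplitude on |00> is -sqrt(2)*I/2.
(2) The final state's coefficient on |01> equals -sqrt(2)*I/2.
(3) The observable ZI averages to 1.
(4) |10> carries amplitude 0 in the final state.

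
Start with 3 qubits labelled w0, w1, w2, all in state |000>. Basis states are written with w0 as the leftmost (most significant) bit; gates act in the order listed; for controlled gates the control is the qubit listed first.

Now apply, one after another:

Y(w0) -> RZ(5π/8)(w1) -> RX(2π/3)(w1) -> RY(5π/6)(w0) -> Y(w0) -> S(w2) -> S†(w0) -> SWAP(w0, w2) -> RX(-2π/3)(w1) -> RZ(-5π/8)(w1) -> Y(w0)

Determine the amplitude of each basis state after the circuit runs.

The final amplitudes are I*(-sqrt(2) + sqrt(6))/4 on |100>, sqrt(2)/4 + sqrt(6)/4 on |101>, and 0 on every other basis state.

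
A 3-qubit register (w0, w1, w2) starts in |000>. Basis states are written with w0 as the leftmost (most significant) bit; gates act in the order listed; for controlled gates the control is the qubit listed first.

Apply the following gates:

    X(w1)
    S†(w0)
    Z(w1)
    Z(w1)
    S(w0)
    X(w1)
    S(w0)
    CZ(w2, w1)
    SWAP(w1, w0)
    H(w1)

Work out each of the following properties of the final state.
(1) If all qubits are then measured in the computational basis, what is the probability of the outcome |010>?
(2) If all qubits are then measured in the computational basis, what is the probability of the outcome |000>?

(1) Outcome |010> occurs with probability 1/2. Key observation: steps 1-6 multiply out to the identity, so the circuit reduces to the remaining gates.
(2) The probability of measuring |000> is 1/2.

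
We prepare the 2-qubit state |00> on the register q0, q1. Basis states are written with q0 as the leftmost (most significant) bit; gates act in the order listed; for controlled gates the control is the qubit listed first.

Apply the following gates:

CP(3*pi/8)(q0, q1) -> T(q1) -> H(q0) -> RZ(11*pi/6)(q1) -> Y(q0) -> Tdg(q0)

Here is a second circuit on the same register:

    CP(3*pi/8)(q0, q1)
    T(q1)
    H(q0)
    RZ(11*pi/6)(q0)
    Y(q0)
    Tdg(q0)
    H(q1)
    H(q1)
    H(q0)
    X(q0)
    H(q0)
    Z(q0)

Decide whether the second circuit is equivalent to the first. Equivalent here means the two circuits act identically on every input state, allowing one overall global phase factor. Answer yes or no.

No, they are not equivalent — no single phase factor reconciles the two unitaries.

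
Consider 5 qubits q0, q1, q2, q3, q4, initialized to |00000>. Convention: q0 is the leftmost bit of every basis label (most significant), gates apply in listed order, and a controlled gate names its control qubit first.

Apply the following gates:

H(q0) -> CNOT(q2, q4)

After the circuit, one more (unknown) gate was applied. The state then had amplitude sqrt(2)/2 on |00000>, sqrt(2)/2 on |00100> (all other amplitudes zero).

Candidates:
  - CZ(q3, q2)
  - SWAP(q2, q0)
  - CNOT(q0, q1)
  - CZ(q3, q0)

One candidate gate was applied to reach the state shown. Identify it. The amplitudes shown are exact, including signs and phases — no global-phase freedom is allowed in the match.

The applied gate was SWAP(q2, q0).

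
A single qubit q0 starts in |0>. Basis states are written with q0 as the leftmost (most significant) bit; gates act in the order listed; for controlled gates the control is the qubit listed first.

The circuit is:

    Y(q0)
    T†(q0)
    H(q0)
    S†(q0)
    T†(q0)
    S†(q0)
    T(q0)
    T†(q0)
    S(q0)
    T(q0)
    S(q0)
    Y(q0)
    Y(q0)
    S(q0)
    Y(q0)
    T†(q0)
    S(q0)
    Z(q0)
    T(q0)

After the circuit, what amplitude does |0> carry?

The final state's coefficient on |0> equals -sqrt(2)*exp(I*pi/4)/2. Key observation: gates 5-10 undo each other exactly, leaving only the rest of the circuit to track.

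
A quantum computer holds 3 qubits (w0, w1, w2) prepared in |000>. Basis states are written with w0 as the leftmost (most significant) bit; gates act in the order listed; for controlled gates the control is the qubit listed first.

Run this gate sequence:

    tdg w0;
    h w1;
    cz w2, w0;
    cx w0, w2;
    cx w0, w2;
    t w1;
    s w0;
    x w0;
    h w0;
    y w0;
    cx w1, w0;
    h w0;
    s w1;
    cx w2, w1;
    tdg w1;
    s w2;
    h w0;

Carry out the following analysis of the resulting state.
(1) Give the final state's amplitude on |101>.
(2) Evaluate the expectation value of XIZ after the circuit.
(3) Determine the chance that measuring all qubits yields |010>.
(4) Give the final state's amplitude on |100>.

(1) |101> carries amplitude 0 in the final state.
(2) In the final state, XIZ has expectation 1.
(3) Outcome |010> occurs with probability 1/4.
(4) The amplitude on |100> is I/2.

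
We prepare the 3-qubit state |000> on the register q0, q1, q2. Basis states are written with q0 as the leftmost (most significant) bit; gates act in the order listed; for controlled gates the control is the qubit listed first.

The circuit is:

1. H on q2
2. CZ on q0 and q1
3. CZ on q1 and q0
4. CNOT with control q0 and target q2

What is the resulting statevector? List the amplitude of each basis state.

The final amplitudes are sqrt(2)/2 on |000>, sqrt(2)/2 on |001>, and 0 on every other basis state.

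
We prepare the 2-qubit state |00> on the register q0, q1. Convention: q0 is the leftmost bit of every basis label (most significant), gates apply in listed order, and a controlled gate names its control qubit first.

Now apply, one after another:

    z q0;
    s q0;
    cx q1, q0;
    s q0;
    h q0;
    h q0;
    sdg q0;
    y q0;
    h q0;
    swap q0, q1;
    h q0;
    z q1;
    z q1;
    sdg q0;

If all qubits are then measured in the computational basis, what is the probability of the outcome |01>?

Outcome |01> occurs with probability 1/4. Key observation: the block from step 4 through step 7 cancels to the identity and can be dropped.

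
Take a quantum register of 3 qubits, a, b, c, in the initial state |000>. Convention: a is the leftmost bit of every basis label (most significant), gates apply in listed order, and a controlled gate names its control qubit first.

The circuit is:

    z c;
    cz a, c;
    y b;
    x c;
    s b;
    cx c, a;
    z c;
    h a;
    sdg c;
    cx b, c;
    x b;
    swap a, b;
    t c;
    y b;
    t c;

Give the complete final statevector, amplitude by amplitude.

The resulting statevector has amplitude sqrt(2)/2 on |000>, sqrt(2)/2 on |010>, and 0 on every other basis state.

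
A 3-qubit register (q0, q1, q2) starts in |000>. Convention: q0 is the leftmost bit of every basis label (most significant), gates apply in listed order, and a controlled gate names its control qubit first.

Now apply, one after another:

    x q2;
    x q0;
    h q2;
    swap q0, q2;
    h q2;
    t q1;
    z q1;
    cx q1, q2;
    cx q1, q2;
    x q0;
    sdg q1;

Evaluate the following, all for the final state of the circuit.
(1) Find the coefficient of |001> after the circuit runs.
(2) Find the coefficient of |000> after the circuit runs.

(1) |001> carries amplitude 1/2 in the final state. Key observation: gates 8-9 undo each other exactly, leaving only the rest of the circuit to track.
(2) The final state's coefficient on |000> equals -1/2.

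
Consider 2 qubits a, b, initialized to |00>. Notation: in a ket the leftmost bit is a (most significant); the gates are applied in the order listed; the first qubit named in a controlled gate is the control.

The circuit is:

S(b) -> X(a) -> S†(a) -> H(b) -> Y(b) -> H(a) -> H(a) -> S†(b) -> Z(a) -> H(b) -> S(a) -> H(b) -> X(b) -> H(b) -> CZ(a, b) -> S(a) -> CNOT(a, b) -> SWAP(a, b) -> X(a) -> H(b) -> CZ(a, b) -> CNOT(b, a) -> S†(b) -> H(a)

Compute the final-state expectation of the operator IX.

The observable IX averages to -1.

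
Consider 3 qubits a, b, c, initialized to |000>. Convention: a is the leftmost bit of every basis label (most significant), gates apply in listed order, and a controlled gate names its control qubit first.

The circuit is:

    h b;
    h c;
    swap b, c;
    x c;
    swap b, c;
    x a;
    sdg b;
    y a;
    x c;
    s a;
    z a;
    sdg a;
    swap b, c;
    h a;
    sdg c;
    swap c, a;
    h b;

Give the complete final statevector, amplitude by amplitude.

The resulting statevector has amplitude -I/2 on |000>, -I/2 on |001>, 0 on |010>, 0 on |011>, I/2 on |100>, I/2 on |101>, 0 on |110>, 0 on |111>.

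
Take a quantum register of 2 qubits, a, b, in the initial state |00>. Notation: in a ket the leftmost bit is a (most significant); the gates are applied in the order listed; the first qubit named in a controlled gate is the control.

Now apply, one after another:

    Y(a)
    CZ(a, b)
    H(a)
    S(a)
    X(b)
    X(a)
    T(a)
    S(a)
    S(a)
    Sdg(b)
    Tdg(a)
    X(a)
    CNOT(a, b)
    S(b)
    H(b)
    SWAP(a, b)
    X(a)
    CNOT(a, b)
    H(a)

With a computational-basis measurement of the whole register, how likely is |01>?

The probability of measuring |01> is 1/2.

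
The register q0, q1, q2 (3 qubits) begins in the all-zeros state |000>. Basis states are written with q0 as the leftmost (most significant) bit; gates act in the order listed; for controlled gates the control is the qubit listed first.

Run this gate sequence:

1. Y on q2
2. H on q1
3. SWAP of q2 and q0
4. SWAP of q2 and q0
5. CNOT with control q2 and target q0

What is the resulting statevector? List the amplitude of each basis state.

The final amplitudes are sqrt(2)*I/2 on |101>, sqrt(2)*I/2 on |111>, and 0 on every other basis state. Key observation: steps 3-4 multiply out to the identity, so the circuit reduces to the remaining gates.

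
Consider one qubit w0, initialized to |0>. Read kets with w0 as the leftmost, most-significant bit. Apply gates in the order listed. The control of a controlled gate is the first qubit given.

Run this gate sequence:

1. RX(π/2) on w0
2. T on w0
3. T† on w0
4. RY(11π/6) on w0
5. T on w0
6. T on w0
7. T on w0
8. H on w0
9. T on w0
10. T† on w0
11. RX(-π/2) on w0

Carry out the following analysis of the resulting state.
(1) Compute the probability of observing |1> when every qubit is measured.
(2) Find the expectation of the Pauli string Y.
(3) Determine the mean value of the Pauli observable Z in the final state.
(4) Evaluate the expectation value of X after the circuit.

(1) Outcome |1> occurs with probability 1/2 - sqrt(2)/4.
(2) In the final state, Y has expectation sqrt(2)/2.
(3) In the final state, Z has expectation sqrt(2)/2.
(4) In the final state, X has expectation 0.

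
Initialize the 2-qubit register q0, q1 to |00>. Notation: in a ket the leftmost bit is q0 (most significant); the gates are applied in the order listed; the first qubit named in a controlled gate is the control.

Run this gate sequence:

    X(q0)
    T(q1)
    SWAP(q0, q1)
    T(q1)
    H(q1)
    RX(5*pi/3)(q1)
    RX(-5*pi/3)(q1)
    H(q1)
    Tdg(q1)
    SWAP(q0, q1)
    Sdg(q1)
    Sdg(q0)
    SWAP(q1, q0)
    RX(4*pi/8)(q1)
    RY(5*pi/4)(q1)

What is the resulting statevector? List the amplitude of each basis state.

The resulting statevector has amplitude sqrt(2)*sqrt(2 - sqrt(2))/4 + sqrt(2)*I*sqrt(sqrt(2) + 2)/4 on |00>, -sqrt(2)*sqrt(sqrt(2) + 2)/4 + sqrt(2)*I*sqrt(2 - sqrt(2))/4 on |01>, 0 on |10>, 0 on |11>. Key observation: gates 4-9 undo each other exactly, leaving only the rest of the circuit to track.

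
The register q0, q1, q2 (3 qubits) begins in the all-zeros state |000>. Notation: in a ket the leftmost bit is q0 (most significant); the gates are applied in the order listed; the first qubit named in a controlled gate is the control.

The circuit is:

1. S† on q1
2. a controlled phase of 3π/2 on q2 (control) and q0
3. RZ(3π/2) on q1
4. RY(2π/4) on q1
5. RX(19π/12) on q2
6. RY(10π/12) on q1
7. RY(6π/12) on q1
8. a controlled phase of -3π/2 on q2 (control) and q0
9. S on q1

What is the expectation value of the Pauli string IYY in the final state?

The observable IYY averages to -sqrt(6)/8 - sqrt(2)/8.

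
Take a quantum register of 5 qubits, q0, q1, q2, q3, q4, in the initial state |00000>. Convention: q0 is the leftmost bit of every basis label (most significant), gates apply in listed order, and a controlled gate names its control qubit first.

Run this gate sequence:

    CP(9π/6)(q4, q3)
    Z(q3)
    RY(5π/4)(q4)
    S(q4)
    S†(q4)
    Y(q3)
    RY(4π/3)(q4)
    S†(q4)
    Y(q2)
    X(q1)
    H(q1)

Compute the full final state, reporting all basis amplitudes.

The final amplitudes are -sqrt(4 - 2*sqrt(2))/8 + sqrt(6*sqrt(2) + 12)/8 on |00110>, -I*sqrt(2*sqrt(2) + 4)/8 - I*sqrt(12 - 6*sqrt(2))/8 on |00111>, -sqrt(6*sqrt(2) + 12)/8 + sqrt(4 - 2*sqrt(2))/8 on |01110>, I*sqrt(12 - 6*sqrt(2))/8 + I*sqrt(2*sqrt(2) + 4)/8 on |01111>, and 0 on every other basis state. Key observation: steps 4-5 multiply out to the identity, so the circuit reduces to the remaining gates.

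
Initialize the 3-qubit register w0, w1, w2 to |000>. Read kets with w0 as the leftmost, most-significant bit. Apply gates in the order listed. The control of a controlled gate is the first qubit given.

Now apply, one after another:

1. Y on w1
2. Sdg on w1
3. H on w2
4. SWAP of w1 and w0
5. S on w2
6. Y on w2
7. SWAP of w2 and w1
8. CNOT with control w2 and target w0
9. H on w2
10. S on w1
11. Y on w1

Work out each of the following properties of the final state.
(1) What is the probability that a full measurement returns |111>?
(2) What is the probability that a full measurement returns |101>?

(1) A full measurement returns |111> with probability 1/4.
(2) Outcome |101> occurs with probability 1/4.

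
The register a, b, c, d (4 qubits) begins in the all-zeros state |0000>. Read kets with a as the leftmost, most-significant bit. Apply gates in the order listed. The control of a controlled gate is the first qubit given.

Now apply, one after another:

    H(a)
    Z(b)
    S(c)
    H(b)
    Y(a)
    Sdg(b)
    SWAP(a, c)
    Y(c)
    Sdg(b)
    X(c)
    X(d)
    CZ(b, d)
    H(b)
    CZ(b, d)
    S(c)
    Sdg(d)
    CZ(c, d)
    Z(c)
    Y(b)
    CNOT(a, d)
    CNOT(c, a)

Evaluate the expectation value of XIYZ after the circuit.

The expectation value of XIYZ is -1.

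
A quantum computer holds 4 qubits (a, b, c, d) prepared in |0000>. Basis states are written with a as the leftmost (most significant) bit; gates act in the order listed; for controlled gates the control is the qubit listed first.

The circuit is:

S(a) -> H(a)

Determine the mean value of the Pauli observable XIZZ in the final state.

In the final state, XIZZ has expectation 1.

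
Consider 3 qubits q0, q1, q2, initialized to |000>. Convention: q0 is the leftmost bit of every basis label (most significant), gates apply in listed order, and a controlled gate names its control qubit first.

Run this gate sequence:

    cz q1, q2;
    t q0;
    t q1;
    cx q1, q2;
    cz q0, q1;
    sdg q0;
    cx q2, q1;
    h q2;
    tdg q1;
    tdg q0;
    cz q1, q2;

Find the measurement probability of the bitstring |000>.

Outcome |000> occurs with probability 1/2.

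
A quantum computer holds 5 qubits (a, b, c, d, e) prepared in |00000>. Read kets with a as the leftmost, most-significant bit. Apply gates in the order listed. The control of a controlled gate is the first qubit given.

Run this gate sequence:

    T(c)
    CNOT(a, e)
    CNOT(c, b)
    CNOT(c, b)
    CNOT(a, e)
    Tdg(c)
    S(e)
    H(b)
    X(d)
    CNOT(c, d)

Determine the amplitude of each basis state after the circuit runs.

After the circuit, the state carries amplitude sqrt(2)/2 on |00010>, sqrt(2)/2 on |01010>, and 0 on every other basis state. Key observation: gates 1-6 undo each other exactly, leaving only the rest of the circuit to track.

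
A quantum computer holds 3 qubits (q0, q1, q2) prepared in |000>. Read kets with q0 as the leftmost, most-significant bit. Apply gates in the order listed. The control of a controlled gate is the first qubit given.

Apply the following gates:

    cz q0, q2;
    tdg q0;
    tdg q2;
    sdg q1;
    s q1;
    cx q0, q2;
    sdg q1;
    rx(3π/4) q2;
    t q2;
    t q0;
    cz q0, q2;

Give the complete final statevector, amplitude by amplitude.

After the circuit, the state carries amplitude sqrt(2 - sqrt(2))/2 on |000>, -sqrt(sqrt(2) + 2)*exp(3*I*pi/4)/2 on |001>, and 0 on every other basis state.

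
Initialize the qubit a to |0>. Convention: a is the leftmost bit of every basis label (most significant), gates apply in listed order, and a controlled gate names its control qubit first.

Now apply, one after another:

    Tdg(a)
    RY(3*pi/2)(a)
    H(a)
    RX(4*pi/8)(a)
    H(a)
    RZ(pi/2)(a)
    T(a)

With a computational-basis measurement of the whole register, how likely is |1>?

A full measurement returns |1> with probability 1/2.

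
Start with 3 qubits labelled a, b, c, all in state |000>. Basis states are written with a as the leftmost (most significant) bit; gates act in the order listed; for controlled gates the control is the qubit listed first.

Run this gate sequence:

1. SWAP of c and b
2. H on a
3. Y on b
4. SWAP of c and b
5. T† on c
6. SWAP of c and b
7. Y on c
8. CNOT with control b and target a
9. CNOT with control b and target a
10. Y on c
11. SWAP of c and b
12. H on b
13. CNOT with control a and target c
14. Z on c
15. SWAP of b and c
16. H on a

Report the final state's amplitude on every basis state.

The resulting statevector has amplitude sqrt(2)*exp(I*pi/4)/4 on |000>, sqrt(2)*exp(I*pi/4)/4 on |001>, -sqrt(2)*exp(I*pi/4)/4 on |010>, -sqrt(2)*exp(I*pi/4)/4 on |011>, -sqrt(2)*exp(I*pi/4)/4 on |100>, -sqrt(2)*exp(I*pi/4)/4 on |101>, -sqrt(2)*exp(I*pi/4)/4 on |110>, -sqrt(2)*exp(I*pi/4)/4 on |111>. Key observation: the block from step 6 through step 11 cancels to the identity and can be dropped.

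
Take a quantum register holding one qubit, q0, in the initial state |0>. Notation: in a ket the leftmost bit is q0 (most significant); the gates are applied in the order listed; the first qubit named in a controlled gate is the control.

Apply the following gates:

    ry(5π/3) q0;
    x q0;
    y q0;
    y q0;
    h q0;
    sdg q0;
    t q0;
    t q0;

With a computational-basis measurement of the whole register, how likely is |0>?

Outcome |0> occurs with probability 1/2 - sqrt(3)/4.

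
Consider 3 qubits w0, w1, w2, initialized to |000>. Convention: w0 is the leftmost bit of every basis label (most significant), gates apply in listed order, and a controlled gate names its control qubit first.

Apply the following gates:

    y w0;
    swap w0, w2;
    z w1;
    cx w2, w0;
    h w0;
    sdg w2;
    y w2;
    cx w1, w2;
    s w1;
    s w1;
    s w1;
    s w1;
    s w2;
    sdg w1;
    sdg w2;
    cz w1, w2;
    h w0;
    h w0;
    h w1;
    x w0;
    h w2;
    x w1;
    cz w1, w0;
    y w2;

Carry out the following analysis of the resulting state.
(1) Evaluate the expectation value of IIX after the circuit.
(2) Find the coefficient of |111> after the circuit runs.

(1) The observable IIX averages to -1. Key observation: the block from step 9 through step 12 cancels to the identity and can be dropped.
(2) The amplitude on |111> is -sqrt(2)/4.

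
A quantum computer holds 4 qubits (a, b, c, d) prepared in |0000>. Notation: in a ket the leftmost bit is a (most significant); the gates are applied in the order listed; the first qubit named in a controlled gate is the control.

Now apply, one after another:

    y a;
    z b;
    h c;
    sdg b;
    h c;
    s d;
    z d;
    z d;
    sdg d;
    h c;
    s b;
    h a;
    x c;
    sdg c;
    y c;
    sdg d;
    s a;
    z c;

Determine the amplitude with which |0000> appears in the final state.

The final state's coefficient on |0000> equals -I/2. Key observation: the block from step 5 through step 10 cancels to the identity and can be dropped.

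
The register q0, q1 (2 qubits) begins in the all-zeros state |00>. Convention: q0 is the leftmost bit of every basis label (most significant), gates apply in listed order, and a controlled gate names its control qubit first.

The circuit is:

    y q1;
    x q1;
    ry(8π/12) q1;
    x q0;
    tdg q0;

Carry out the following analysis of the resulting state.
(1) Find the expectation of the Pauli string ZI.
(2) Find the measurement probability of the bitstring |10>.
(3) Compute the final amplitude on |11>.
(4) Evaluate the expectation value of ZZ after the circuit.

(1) The expectation value of ZI is -1.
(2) The probability of measuring |10> is 1/4.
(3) |11> carries amplitude sqrt(3)*exp(I*pi/4)/2 in the final state.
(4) The expectation value of ZZ is 1/2.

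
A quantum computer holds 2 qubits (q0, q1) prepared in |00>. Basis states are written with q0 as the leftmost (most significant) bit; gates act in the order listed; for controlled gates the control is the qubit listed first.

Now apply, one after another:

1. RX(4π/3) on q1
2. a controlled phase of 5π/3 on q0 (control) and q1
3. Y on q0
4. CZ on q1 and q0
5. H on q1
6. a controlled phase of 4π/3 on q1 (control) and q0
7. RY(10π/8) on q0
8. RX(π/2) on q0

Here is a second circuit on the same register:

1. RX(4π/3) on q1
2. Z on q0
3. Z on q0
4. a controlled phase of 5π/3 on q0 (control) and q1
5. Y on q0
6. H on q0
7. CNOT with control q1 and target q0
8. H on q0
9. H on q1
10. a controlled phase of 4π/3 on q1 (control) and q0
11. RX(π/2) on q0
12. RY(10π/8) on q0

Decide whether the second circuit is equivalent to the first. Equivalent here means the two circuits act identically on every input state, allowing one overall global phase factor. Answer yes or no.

No: there is an input state on which the two circuits produce genuinely different outputs (not merely differing by a phase).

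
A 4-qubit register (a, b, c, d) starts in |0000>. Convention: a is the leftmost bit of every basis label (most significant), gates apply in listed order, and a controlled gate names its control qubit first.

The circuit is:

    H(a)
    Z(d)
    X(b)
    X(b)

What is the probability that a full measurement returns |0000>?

Outcome |0000> occurs with probability 1/2. Key observation: the block from step 3 through step 4 cancels to the identity and can be dropped.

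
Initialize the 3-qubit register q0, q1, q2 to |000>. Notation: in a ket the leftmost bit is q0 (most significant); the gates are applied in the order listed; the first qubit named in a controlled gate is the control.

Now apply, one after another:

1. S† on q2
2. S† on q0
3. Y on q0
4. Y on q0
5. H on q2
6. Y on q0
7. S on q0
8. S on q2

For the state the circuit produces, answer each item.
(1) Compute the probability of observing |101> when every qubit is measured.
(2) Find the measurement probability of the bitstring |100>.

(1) The probability of measuring |101> is 1/2.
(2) A full measurement returns |100> with probability 1/2.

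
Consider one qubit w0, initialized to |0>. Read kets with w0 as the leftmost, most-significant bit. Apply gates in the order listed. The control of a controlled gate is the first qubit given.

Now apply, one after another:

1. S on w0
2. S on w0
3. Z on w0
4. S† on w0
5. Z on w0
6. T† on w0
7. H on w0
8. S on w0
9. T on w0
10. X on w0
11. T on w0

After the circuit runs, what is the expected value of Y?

In the final state, Y has expectation -1.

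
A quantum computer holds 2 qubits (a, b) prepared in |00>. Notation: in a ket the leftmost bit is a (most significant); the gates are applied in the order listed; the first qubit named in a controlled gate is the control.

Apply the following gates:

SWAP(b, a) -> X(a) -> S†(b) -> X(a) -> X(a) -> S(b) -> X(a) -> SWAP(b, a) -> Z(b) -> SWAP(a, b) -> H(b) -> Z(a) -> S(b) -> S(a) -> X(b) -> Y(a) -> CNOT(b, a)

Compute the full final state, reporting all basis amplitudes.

The final amplitudes are 0 on |00>, sqrt(2)*I/2 on |01>, -sqrt(2)/2 on |10>, 0 on |11>.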